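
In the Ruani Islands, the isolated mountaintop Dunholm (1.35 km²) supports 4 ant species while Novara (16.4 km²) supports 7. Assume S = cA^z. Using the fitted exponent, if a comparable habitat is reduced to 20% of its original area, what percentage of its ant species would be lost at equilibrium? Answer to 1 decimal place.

z = ln(7/4) / ln(16.4/1.35) = 0.5596 / 2.4972 = 0.2241
S_new/S_old = (A_new/A_old)^z = 0.2^0.2241 = exp(0.2241 × -1.6094) = 0.6972
Fraction lost = 1 − 0.6972 = 0.3028

30.3%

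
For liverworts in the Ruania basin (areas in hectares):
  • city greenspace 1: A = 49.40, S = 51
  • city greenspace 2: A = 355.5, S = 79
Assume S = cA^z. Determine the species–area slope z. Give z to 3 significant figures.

Taking logs: ln S = ln c + z ln A, so z = (ln S₂ − ln S₁)/(ln A₂ − ln A₁).
z = ln(79/51) / ln(355.5/49.4) = ln(1.549) / ln(7.196) = 0.4376 / 1.9736 = 0.2217

0.222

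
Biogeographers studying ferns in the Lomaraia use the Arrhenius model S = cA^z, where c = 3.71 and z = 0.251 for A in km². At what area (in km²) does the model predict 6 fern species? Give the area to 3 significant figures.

6.79 km²

6 = 3.71 × A^0.251  ⇒  A^0.251 = 6/3.71 = 1.617
ln A = ln(1.617) / 0.251 = 0.4807 / 0.251 = 1.9152
A = e^1.9152 ≈ 6.789 km²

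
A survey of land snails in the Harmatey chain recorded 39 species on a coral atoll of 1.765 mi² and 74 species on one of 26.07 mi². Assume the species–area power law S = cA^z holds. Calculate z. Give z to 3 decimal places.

Taking logs: ln S = ln c + z ln A, so z = (ln S₂ − ln S₁)/(ln A₂ − ln A₁).
z = ln(74/39) / ln(26.07/1.765) = ln(1.897) / ln(14.77) = 0.6405 / 2.6926 = 0.2379

0.238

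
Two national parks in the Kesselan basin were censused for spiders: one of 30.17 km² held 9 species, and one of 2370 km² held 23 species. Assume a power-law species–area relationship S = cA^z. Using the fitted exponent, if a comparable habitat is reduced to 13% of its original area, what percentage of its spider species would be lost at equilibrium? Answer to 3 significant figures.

35.5%

z = ln(23/9) / ln(2370/30.17) = 0.9383 / 4.3638 = 0.2150
S_new/S_old = (A_new/A_old)^z = 0.13^0.2150 = exp(0.2150 × -2.0402) = 0.6449
Fraction lost = 1 − 0.6449 = 0.3551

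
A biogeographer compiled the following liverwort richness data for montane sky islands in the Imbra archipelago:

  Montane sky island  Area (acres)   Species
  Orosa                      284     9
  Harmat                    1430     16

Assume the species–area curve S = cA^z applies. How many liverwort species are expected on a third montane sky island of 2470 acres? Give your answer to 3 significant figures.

z = ln(16/9) / ln(1430/284) = 0.5754 / 1.6165 = 0.3559
c = 9 / 284^0.3559 = 9 / 7.469 = 1.205
S₃ = 1.205 × 2470^0.3559 = 1.205 × 16.13 ≈ 19.44

19.4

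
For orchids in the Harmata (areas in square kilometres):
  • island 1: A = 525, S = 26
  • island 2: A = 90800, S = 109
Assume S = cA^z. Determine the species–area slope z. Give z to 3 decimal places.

0.278

Taking logs: ln S = ln c + z ln A, so z = (ln S₂ − ln S₁)/(ln A₂ − ln A₁).
z = ln(109/26) / ln(90800/525) = ln(4.192) / ln(173) = 1.4333 / 5.1530 = 0.2781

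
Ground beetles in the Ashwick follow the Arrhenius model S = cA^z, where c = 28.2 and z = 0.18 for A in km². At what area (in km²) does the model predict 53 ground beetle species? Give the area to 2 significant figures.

53 = 28.2 × A^0.18  ⇒  A^0.18 = 53/28.2 = 1.879
ln A = ln(1.879) / 0.18 = 0.6310 / 0.18 = 3.5054
A = e^3.5054 ≈ 33.29 km²

33 km²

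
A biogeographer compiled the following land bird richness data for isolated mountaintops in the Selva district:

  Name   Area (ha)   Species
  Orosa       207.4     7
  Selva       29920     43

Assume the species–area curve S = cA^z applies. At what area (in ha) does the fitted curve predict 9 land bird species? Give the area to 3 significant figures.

413 ha

z = ln(43/7) / ln(29920/207.4) = 1.8153 / 4.9716 = 0.3651
c = 7 / 207.4^0.3651 = 7 / 7.014 = 0.9981
A = (9/0.9981)^(1/0.3651) ⇒ ln A = ln(9.017)/0.3651 = 6.0229
A = e^6.0229 ≈ 412.8 ha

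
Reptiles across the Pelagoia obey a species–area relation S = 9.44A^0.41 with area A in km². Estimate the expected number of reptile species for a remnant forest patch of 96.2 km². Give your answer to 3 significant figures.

S = 9.44 × 96.2^0.41
ln S = ln 9.44 + 0.41 × ln 96.2 = 2.2450 + 0.41 × 4.5664 = 4.1172
S = e^4.1172 ≈ 61.39

61.4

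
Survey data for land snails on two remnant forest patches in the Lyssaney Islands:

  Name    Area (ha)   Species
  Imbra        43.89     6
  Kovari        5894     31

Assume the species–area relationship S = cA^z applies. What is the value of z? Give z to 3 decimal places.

Taking logs: ln S = ln c + z ln A, so z = (ln S₂ − ln S₁)/(ln A₂ − ln A₁).
z = ln(31/6) / ln(5894/43.89) = ln(5.167) / ln(134.3) = 1.6422 / 4.9000 = 0.3351

0.335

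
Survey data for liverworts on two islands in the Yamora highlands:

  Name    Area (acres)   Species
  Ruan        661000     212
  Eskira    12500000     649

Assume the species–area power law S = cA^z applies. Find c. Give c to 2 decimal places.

1.29

z = ln(S₂/S₁) / ln(A₂/A₁) = ln(649/212) / ln(12500000/661000) = 1.1188 / 2.9397 = 0.3806
c = S₁ / A₁^z = 212 / 661000^0.3806 = 212 / 164.1 = 1.292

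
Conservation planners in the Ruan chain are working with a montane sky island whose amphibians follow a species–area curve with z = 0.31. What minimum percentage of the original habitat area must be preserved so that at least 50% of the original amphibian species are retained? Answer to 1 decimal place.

Need (A_new/A_old)^0.31 = 0.5, so A_new/A_old = 0.5^(1/0.31) = 0.5^3.226
ln(A_new/A_old) = ln 0.5 / 0.31 = -0.6931 / 0.31 = -2.2360
A_new/A_old = e^-2.2360 ≈ 0.1069

10.7%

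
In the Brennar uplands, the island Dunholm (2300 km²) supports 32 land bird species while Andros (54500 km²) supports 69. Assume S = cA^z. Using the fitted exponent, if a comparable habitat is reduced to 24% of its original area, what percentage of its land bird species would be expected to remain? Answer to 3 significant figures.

z = ln(69/32) / ln(54500/2300) = 0.7684 / 3.1653 = 0.2427
S_new/S_old = (A_new/A_old)^z = 0.24^0.2427 = exp(0.2427 × -1.4271) = 0.7072

70.7%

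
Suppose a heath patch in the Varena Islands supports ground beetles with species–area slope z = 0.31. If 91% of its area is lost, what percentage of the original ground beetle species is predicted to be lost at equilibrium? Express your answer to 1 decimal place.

52.6%

S_new/S_old = (A_new/A_old)^z = 0.09^0.31
= exp(0.31 × ln 0.09) = exp(0.31 × -2.4079) = exp(-0.7465) ≈ 0.474
Fraction lost = 1 − 0.474 = 0.526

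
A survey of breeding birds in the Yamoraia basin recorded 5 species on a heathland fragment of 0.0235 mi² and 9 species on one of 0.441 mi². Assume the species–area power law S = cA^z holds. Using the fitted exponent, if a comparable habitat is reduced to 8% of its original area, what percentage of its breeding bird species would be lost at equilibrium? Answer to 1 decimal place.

z = ln(9/5) / ln(0.441/0.0235) = 0.5878 / 2.9320 = 0.2005
S_new/S_old = (A_new/A_old)^z = 0.08^0.2005 = exp(0.2005 × -2.5257) = 0.6027
Fraction lost = 1 − 0.6027 = 0.3973

39.7%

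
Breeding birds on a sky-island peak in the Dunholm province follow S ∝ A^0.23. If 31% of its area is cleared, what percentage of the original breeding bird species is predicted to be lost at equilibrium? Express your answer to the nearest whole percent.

S_new/S_old = (A_new/A_old)^z = 0.69^0.23
= exp(0.23 × ln 0.69) = exp(0.23 × -0.3711) = exp(-0.0853) ≈ 0.9182
Fraction lost = 1 − 0.9182 = 0.0818

8%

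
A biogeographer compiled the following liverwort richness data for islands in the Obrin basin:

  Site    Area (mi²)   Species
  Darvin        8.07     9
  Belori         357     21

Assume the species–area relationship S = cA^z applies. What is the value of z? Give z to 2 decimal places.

Taking logs: ln S = ln c + z ln A, so z = (ln S₂ − ln S₁)/(ln A₂ − ln A₁).
z = ln(21/9) / ln(357/8.07) = ln(2.333) / ln(44.24) = 0.8473 / 3.7896 = 0.2236

0.22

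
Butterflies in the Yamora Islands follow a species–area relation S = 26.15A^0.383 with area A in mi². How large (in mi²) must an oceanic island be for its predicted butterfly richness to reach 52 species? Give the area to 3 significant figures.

52 = 26.15 × A^0.383  ⇒  A^0.383 = 52/26.15 = 1.989
ln A = ln(1.989) / 0.383 = 0.6874 / 0.383 = 1.7948
A = e^1.7948 ≈ 6.018 mi²

6.02 mi²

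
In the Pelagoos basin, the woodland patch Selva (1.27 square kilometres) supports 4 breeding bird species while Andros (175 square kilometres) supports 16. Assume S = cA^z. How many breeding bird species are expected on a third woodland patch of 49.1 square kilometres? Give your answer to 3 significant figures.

z = ln(16/4) / ln(175/1.27) = 1.3863 / 4.9258 = 0.2814
c = 4 / 1.27^0.2814 = 4 / 1.07 = 3.74
S₃ = 3.74 × 49.1^0.2814 = 3.74 × 2.992 ≈ 11.19

11.2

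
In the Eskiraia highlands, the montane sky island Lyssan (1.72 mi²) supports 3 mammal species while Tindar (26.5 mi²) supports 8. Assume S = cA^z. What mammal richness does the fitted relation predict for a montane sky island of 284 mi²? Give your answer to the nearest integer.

z = ln(8/3) / ln(26.5/1.72) = 0.9808 / 2.7348 = 0.3586
c = 3 / 1.72^0.3586 = 3 / 1.215 = 2.47
S₃ = 2.47 × 284^0.3586 = 2.47 × 7.584 ≈ 18.73

19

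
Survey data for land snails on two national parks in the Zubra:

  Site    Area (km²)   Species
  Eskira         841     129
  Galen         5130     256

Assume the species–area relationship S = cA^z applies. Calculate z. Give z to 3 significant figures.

0.379

Taking logs: ln S = ln c + z ln A, so z = (ln S₂ − ln S₁)/(ln A₂ − ln A₁).
z = ln(256/129) / ln(5130/841) = ln(1.984) / ln(6.1) = 0.6854 / 1.8083 = 0.3790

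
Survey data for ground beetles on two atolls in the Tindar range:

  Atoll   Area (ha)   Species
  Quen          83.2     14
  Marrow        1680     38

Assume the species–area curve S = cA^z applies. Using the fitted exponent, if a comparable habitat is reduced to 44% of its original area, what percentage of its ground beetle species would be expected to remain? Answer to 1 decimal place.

76.1%

z = ln(38/14) / ln(1680/83.2) = 0.9985 / 3.0053 = 0.3323
S_new/S_old = (A_new/A_old)^z = 0.44^0.3323 = exp(0.3323 × -0.8210) = 0.7613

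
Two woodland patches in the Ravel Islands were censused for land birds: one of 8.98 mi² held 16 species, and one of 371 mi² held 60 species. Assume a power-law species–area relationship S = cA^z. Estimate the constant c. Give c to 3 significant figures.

z = ln(S₂/S₁) / ln(A₂/A₁) = ln(60/16) / ln(371/8.98) = 1.3218 / 3.7212 = 0.3552
c = S₁ / A₁^z = 16 / 8.98^0.3552 = 16 / 2.181 = 7.337

7.34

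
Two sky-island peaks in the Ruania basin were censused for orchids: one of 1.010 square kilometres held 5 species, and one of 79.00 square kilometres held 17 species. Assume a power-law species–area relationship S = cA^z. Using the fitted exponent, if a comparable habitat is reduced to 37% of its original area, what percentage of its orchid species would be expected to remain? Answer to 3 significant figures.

z = ln(17/5) / ln(79/1.01) = 1.2238 / 4.3595 = 0.2807
S_new/S_old = (A_new/A_old)^z = 0.37^0.2807 = exp(0.2807 × -0.9943) = 0.7565

75.6%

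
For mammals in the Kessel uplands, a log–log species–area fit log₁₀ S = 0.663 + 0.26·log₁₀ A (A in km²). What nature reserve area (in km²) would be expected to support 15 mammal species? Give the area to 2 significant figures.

15 = 4.603 × A^0.26  ⇒  A^0.26 = 15/4.603 = 3.259
ln A = ln(3.259) / 0.26 = 1.1814 / 0.26 = 4.5440
A = e^4.5440 ≈ 94.06 km²

94 km²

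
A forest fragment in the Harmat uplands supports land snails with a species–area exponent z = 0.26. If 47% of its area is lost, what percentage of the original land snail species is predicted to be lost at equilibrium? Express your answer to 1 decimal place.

S_new/S_old = (A_new/A_old)^z = 0.53^0.26
= exp(0.26 × ln 0.53) = exp(0.26 × -0.6349) = exp(-0.1651) ≈ 0.8478
Fraction lost = 1 − 0.8478 = 0.1522

15.2%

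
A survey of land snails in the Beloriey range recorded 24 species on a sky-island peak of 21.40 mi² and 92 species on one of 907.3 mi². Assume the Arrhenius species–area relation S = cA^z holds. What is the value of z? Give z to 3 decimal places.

Taking logs: ln S = ln c + z ln A, so z = (ln S₂ − ln S₁)/(ln A₂ − ln A₁).
z = ln(92/24) / ln(907.3/21.4) = ln(3.833) / ln(42.4) = 1.3437 / 3.7471 = 0.3586

0.359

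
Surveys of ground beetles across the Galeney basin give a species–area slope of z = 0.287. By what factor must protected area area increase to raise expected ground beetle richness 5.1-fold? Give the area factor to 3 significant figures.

(A₂/A₁)^0.287 = 5.1, so A₂/A₁ = 5.1^(1/0.287) = 5.1^3.484
ln(A₂/A₁) = ln 5.1 / 0.287 = 1.6292 / 0.287 = 5.6768
A₂/A₁ = e^5.6768 ≈ 292

292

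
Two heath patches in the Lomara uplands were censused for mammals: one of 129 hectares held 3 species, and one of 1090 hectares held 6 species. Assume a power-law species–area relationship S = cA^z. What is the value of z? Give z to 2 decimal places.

Taking logs: ln S = ln c + z ln A, so z = (ln S₂ − ln S₁)/(ln A₂ − ln A₁).
z = ln(6/3) / ln(1090/129) = ln(2) / ln(8.45) = 0.6931 / 2.1341 = 0.3248

0.32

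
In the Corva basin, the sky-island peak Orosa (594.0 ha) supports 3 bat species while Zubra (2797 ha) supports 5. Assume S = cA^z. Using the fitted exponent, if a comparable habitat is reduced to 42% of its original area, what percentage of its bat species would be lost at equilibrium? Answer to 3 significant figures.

24.9%

z = ln(5/3) / ln(2797/594) = 0.5108 / 1.5494 = 0.3297
S_new/S_old = (A_new/A_old)^z = 0.42^0.3297 = exp(0.3297 × -0.8675) = 0.7513
Fraction lost = 1 − 0.7513 = 0.2487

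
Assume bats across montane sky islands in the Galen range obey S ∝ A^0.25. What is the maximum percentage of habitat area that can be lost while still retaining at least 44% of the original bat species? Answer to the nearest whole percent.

Need (A_new/A_old)^0.25 = 0.44, so A_new/A_old = 0.44^(1/0.25) = 0.44^4
ln(A_new/A_old) = ln 0.44 / 0.25 = -0.8210 / 0.25 = -3.2839
A_new/A_old = e^-3.2839 ≈ 0.03748
Fraction that can be lost = 1 − 0.03748 = 0.9625

96%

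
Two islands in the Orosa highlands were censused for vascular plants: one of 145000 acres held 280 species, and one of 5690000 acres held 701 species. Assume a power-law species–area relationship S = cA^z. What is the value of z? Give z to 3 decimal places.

0.250

Taking logs: ln S = ln c + z ln A, so z = (ln S₂ − ln S₁)/(ln A₂ − ln A₁).
z = ln(701/280) / ln(5690000/145000) = ln(2.504) / ln(39.24) = 0.9177 / 3.6697 = 0.2501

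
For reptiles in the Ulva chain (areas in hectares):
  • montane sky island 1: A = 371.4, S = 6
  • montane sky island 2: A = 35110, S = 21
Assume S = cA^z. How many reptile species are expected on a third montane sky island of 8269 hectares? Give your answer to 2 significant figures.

z = ln(21/6) / ln(35110/371.4) = 1.2528 / 4.5490 = 0.2754
c = 6 / 371.4^0.2754 = 6 / 5.102 = 1.176
S₃ = 1.176 × 8269^0.2754 = 1.176 × 11.99 ≈ 14.1

14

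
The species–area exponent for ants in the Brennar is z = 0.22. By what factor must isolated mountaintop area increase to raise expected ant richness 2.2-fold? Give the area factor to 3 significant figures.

36.0

(A₂/A₁)^0.22 = 2.2, so A₂/A₁ = 2.2^(1/0.22) = 2.2^4.545
ln(A₂/A₁) = ln 2.2 / 0.22 = 0.7885 / 0.22 = 3.5839
A₂/A₁ = e^3.5839 ≈ 36.01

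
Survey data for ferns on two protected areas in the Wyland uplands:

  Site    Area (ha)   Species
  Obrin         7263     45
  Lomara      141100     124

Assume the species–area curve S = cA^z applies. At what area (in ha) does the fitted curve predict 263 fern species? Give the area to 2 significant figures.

z = ln(124/45) / ln(141100/7263) = 1.0136 / 2.9667 = 0.3417
c = 45 / 7263^0.3417 = 45 / 20.86 = 2.158
A = (263/2.158)^(1/0.3417) ⇒ ln A = ln(121.9)/0.3417 = 14.0578
A = e^14.0578 ≈ 1274183 ha

1300000 ha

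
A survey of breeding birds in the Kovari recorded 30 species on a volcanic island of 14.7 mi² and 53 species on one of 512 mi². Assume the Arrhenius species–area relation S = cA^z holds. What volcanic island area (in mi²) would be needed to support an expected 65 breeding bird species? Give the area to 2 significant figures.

z = ln(53/30) / ln(512/14.7) = 0.5691 / 3.5505 = 0.1603
c = 30 / 14.7^0.1603 = 30 / 1.539 = 19.5
A = (65/19.5)^(1/0.1603) ⇒ ln A = ln(3.333)/0.1603 = 7.5116
A = e^7.5116 ≈ 1829 mi²

1800 mi²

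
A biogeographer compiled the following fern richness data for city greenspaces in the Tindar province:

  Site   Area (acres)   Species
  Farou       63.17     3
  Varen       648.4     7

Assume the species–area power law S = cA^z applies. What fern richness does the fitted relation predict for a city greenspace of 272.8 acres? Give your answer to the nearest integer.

z = ln(7/3) / ln(648.4/63.17) = 0.8473 / 2.3287 = 0.3639
c = 3 / 63.17^0.3639 = 3 / 4.52 = 0.6637
S₃ = 0.6637 × 272.8^0.3639 = 0.6637 × 7.696 ≈ 5.108

5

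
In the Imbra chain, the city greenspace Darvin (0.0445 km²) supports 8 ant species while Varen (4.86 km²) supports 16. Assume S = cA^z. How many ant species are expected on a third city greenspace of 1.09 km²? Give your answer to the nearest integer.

z = ln(16/8) / ln(4.86/0.0445) = 0.6931 / 4.6933 = 0.1477
c = 8 / 0.0445^0.1477 = 8 / 0.6315 = 12.67
S₃ = 12.67 × 1.09^0.1477 = 12.67 × 1.013 ≈ 12.83

13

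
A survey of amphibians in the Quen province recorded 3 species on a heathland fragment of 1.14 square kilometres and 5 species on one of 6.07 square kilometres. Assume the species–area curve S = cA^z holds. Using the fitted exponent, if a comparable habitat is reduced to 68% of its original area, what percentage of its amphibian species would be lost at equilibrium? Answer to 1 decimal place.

z = ln(5/3) / ln(6.07/1.14) = 0.5108 / 1.6723 = 0.3055
S_new/S_old = (A_new/A_old)^z = 0.68^0.3055 = exp(0.3055 × -0.3857) = 0.8889
Fraction lost = 1 − 0.8889 = 0.1111

11.1%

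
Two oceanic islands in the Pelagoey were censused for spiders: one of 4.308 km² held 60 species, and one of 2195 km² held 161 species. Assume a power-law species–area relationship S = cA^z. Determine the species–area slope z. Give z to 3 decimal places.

Taking logs: ln S = ln c + z ln A, so z = (ln S₂ − ln S₁)/(ln A₂ − ln A₁).
z = ln(161/60) / ln(2195/4.308) = ln(2.683) / ln(509.5) = 0.9871 / 6.2335 = 0.1583

0.158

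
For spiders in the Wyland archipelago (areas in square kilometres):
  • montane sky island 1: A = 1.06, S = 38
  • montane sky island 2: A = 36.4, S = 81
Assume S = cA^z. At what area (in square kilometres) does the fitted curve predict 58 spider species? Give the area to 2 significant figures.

z = ln(81/38) / ln(36.4/1.06) = 0.7569 / 3.5363 = 0.2140
c = 38 / 1.06^0.2140 = 38 / 1.013 = 37.53
A = (58/37.53)^(1/0.2140) ⇒ ln A = ln(1.545)/0.2140 = 2.0340
A = e^2.0340 ≈ 7.645 square kilometres

7.6 square kilometres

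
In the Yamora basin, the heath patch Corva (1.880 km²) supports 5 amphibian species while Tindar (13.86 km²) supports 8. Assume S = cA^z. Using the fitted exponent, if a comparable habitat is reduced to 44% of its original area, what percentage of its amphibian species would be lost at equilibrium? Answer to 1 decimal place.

17.6%

z = ln(8/5) / ln(13.86/1.88) = 0.4700 / 1.9977 = 0.2353
S_new/S_old = (A_new/A_old)^z = 0.44^0.2353 = exp(0.2353 × -0.8210) = 0.8244
Fraction lost = 1 − 0.8244 = 0.1756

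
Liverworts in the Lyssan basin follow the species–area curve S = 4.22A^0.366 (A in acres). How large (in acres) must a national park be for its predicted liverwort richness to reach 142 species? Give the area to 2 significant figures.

142 = 4.22 × A^0.366  ⇒  A^0.366 = 142/4.22 = 33.65
ln A = ln(33.65) / 0.366 = 3.5160 / 0.366 = 9.6065
A = e^9.6065 ≈ 14862 acres

15000 acres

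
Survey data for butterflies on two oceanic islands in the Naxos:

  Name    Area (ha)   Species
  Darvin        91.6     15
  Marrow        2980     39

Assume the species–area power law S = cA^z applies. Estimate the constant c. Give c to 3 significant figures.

z = ln(S₂/S₁) / ln(A₂/A₁) = ln(39/15) / ln(2980/91.6) = 0.9555 / 3.4822 = 0.2744
c = S₁ / A₁^z = 15 / 91.6^0.2744 = 15 / 3.454 = 4.343

4.34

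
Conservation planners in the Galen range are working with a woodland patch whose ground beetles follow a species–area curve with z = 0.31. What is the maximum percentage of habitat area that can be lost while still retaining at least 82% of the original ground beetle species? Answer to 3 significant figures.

Need (A_new/A_old)^0.31 = 0.82, so A_new/A_old = 0.82^(1/0.31) = 0.82^3.226
ln(A_new/A_old) = ln 0.82 / 0.31 = -0.1985 / 0.31 = -0.6402
A_new/A_old = e^-0.6402 ≈ 0.5272
Fraction that can be lost = 1 − 0.5272 = 0.4728

47.3%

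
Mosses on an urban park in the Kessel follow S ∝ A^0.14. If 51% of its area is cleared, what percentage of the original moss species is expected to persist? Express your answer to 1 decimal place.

90.5%

S_new/S_old = (A_new/A_old)^z = 0.49^0.14
= exp(0.14 × ln 0.49) = exp(0.14 × -0.7133) = exp(-0.0999) ≈ 0.905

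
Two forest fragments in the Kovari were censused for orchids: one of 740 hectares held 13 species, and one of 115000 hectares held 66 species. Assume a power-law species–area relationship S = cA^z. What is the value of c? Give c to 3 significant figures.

1.55

z = ln(S₂/S₁) / ln(A₂/A₁) = ln(66/13) / ln(115000/740) = 1.6247 / 5.0460 = 0.3220
c = S₁ / A₁^z = 13 / 740^0.3220 = 13 / 8.391 = 1.549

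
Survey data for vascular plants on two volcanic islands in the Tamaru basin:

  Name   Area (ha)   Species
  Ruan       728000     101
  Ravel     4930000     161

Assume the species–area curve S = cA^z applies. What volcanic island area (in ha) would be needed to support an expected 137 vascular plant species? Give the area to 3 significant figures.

z = ln(161/101) / ln(4930000/728000) = 0.4663 / 1.9128 = 0.2438
c = 101 / 728000^0.2438 = 101 / 26.85 = 3.761
A = (137/3.761)^(1/0.2438) ⇒ ln A = ln(36.43)/0.2438 = 14.7487
A = e^14.7487 ≈ 2542497 ha

2540000 ha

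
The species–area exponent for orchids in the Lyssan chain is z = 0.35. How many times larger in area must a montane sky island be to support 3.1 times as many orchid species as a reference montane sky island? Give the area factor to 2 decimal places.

(A₂/A₁)^0.35 = 3.1, so A₂/A₁ = 3.1^(1/0.35) = 3.1^2.857
ln(A₂/A₁) = ln 3.1 / 0.35 = 1.1314 / 0.35 = 3.2326
A₂/A₁ = e^3.2326 ≈ 25.34

25.34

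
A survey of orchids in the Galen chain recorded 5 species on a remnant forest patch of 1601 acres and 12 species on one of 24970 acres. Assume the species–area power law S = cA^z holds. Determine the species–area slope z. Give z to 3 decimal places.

Taking logs: ln S = ln c + z ln A, so z = (ln S₂ − ln S₁)/(ln A₂ − ln A₁).
z = ln(12/5) / ln(24970/1601) = ln(2.4) / ln(15.6) = 0.8755 / 2.7470 = 0.3187

0.319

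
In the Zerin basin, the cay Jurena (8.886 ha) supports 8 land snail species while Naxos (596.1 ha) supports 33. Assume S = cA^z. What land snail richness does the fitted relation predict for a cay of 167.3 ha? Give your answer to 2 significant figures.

z = ln(33/8) / ln(596.1/8.886) = 1.4171 / 4.2059 = 0.3369
c = 8 / 8.886^0.3369 = 8 / 2.088 = 3.832
S₃ = 3.832 × 167.3^0.3369 = 3.832 × 5.612 ≈ 21.51

22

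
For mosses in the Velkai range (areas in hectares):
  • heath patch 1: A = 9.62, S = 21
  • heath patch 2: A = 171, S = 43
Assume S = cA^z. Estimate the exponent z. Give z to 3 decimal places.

Taking logs: ln S = ln c + z ln A, so z = (ln S₂ − ln S₁)/(ln A₂ − ln A₁).
z = ln(43/21) / ln(171/9.62) = ln(2.048) / ln(17.78) = 0.7167 / 2.8778 = 0.2490

0.249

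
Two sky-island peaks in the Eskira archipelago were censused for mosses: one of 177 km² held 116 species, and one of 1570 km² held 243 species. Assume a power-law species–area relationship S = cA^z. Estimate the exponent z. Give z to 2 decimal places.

0.34

Taking logs: ln S = ln c + z ln A, so z = (ln S₂ − ln S₁)/(ln A₂ − ln A₁).
z = ln(243/116) / ln(1570/177) = ln(2.095) / ln(8.87) = 0.7395 / 2.1827 = 0.3388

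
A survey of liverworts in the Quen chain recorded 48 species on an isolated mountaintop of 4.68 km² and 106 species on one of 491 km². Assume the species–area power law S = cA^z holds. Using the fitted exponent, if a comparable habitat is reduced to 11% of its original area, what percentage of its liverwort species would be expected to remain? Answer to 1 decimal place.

68.7%

z = ln(106/48) / ln(491/4.68) = 0.7922 / 4.6531 = 0.1703
S_new/S_old = (A_new/A_old)^z = 0.11^0.1703 = exp(0.1703 × -2.2073) = 0.6867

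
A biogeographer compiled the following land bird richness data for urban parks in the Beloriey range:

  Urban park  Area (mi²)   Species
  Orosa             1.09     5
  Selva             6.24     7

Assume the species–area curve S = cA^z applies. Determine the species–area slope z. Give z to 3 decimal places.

0.193

Taking logs: ln S = ln c + z ln A, so z = (ln S₂ − ln S₁)/(ln A₂ − ln A₁).
z = ln(7/5) / ln(6.24/1.09) = ln(1.4) / ln(5.725) = 0.3365 / 1.7448 = 0.1928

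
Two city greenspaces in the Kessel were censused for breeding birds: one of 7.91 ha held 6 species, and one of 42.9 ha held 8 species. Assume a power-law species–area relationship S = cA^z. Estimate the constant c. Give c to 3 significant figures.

z = ln(S₂/S₁) / ln(A₂/A₁) = ln(8/6) / ln(42.9/7.91) = 0.2877 / 1.6907 = 0.1702
c = S₁ / A₁^z = 6 / 7.91^0.1702 = 6 / 1.422 = 4.22

4.22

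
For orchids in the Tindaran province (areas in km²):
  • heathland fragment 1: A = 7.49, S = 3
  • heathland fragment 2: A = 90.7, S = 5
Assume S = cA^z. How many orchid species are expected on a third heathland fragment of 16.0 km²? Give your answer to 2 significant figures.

z = ln(5/3) / ln(90.7/7.49) = 0.5108 / 2.4940 = 0.2048
c = 3 / 7.49^0.2048 = 3 / 1.51 = 1.986
S₃ = 1.986 × 16^0.2048 = 1.986 × 1.765 ≈ 3.505

3.5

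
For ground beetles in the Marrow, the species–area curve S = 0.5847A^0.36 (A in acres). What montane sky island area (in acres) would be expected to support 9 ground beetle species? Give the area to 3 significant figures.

1990 acres

9 = 0.5847 × A^0.36  ⇒  A^0.36 = 9/0.5847 = 15.39
ln A = ln(15.39) / 0.36 = 2.7339 / 0.36 = 7.5941
A = e^7.5941 ≈ 1986 acres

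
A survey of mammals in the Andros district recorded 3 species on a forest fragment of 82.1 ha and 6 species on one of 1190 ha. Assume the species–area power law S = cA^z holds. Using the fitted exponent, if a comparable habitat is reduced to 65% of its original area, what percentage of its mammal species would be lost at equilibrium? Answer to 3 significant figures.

10.6%

z = ln(6/3) / ln(1190/82.1) = 0.6931 / 2.6738 = 0.2592
S_new/S_old = (A_new/A_old)^z = 0.65^0.2592 = exp(0.2592 × -0.4308) = 0.8943
Fraction lost = 1 − 0.8943 = 0.1057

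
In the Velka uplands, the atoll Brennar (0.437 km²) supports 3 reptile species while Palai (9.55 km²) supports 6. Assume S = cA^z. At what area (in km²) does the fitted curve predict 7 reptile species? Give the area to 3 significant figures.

19.0 km²

z = ln(6/3) / ln(9.55/0.437) = 0.6931 / 3.0844 = 0.2247
c = 3 / 0.437^0.2247 = 3 / 0.8302 = 3.613
A = (7/3.613)^(1/0.2247) ⇒ ln A = ln(1.937)/0.2247 = 2.9425
A = e^2.9425 ≈ 18.96 km²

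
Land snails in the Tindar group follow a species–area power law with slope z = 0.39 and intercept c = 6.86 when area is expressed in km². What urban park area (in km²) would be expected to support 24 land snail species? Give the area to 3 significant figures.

24 = 6.86 × A^0.39  ⇒  A^0.39 = 24/6.86 = 3.499
ln A = ln(3.499) / 0.39 = 1.2523 / 0.39 = 3.2111
A = e^3.2111 ≈ 24.81 km²

24.8 km²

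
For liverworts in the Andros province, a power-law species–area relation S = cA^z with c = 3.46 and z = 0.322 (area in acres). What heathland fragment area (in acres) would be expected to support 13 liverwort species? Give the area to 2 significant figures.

61 acres

13 = 3.46 × A^0.322  ⇒  A^0.322 = 13/3.46 = 3.757
ln A = ln(3.757) / 0.322 = 1.3237 / 0.322 = 4.1108
A = e^4.1108 ≈ 61 acres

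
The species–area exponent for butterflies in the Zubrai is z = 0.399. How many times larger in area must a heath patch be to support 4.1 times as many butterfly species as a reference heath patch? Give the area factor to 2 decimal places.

(A₂/A₁)^0.399 = 4.1, so A₂/A₁ = 4.1^(1/0.399) = 4.1^2.506
ln(A₂/A₁) = ln 4.1 / 0.399 = 1.4110 / 0.399 = 3.5363
A₂/A₁ = e^3.5363 ≈ 34.34

34.34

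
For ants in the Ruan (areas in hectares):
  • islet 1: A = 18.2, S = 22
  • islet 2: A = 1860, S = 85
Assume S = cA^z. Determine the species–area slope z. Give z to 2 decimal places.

0.29

Taking logs: ln S = ln c + z ln A, so z = (ln S₂ − ln S₁)/(ln A₂ − ln A₁).
z = ln(85/22) / ln(1860/18.2) = ln(3.864) / ln(102.2) = 1.3516 / 4.6269 = 0.2921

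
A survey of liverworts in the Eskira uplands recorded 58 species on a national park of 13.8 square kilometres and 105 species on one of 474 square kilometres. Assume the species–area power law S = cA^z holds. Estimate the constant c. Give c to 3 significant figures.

37.3

z = ln(S₂/S₁) / ln(A₂/A₁) = ln(105/58) / ln(474/13.8) = 0.5935 / 3.5365 = 0.1678
c = S₁ / A₁^z = 58 / 13.8^0.1678 = 58 / 1.553 = 37.34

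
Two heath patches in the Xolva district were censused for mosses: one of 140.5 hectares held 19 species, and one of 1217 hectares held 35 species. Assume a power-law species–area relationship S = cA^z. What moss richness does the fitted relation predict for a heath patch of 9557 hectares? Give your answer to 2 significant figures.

z = ln(35/19) / ln(1217/140.5) = 0.6109 / 2.1589 = 0.2830
c = 19 / 140.5^0.2830 = 19 / 4.052 = 4.688
S₃ = 4.688 × 9557^0.2830 = 4.688 × 13.38 ≈ 62.71

63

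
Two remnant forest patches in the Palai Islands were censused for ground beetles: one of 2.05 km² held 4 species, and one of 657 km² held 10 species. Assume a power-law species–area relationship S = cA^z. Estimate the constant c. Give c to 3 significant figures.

3.57

z = ln(S₂/S₁) / ln(A₂/A₁) = ln(10/4) / ln(657/2.05) = 0.9163 / 5.7698 = 0.1588
c = S₁ / A₁^z = 4 / 2.05^0.1588 = 4 / 1.121 = 3.569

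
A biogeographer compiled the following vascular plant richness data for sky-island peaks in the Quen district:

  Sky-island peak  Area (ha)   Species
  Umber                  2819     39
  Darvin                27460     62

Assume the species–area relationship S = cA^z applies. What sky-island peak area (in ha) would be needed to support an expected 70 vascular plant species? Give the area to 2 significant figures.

z = ln(62/39) / ln(27460/2819) = 0.4636 / 2.2763 = 0.2036
c = 39 / 2819^0.2036 = 39 / 5.042 = 7.735
A = (70/7.735)^(1/0.2036) ⇒ ln A = ln(9.05)/0.2036 = 10.8164
A = e^10.8164 ≈ 49832 ha

50000 ha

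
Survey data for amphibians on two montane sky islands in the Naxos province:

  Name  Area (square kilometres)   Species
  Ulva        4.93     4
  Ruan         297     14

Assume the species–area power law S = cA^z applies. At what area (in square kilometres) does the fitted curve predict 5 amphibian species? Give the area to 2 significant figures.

10 square kilometres

z = ln(14/4) / ln(297/4.93) = 1.2528 / 4.0984 = 0.3057
c = 4 / 4.93^0.3057 = 4 / 1.628 = 2.456
A = (5/2.456)^(1/0.3057) ⇒ ln A = ln(2.036)/0.3057 = 2.3253
A = e^2.3253 ≈ 10.23 square kilometres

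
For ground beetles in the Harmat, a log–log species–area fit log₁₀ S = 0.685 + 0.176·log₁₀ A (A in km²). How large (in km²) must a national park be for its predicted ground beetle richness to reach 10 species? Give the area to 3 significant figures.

61.6 km²

10 = 4.842 × A^0.176  ⇒  A^0.176 = 10/4.842 = 2.065
ln A = ln(2.065) / 0.176 = 0.7253 / 0.176 = 4.1211
A = e^4.1211 ≈ 61.63 km²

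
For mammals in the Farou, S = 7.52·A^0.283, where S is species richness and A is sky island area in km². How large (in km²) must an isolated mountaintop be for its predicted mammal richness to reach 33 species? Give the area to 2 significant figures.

33 = 7.52 × A^0.283  ⇒  A^0.283 = 33/7.52 = 4.388
ln A = ln(4.388) / 0.283 = 1.4789 / 0.283 = 5.2259
A = e^5.2259 ≈ 186 km²

190 km²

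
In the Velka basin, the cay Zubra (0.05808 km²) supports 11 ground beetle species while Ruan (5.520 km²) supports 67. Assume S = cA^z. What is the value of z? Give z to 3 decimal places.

Taking logs: ln S = ln c + z ln A, so z = (ln S₂ − ln S₁)/(ln A₂ − ln A₁).
z = ln(67/11) / ln(5.52/0.05808) = ln(6.091) / ln(95.04) = 1.8068 / 4.5543 = 0.3967

0.397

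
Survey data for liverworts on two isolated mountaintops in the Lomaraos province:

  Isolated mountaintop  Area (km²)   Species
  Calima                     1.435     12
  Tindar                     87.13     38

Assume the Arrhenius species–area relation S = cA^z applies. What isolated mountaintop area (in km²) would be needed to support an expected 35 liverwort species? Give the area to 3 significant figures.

z = ln(38/12) / ln(87.13/1.435) = 1.1527 / 4.1062 = 0.2807
c = 12 / 1.435^0.2807 = 12 / 1.107 = 10.84
A = (35/10.84)^(1/0.2807) ⇒ ln A = ln(3.228)/0.2807 = 4.1744
A = e^4.1744 ≈ 65 km²

65.0 km²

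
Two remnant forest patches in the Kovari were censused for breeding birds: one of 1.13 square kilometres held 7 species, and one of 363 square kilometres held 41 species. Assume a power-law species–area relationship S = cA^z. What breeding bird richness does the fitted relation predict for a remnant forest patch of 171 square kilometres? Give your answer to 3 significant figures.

z = ln(41/7) / ln(363/1.13) = 1.7677 / 5.7722 = 0.3062
c = 7 / 1.13^0.3062 = 7 / 1.038 = 6.743
S₃ = 6.743 × 171^0.3062 = 6.743 × 4.829 ≈ 32.56

32.6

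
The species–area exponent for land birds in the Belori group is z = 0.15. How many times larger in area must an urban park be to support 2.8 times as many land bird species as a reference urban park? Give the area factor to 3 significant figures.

(A₂/A₁)^0.15 = 2.8, so A₂/A₁ = 2.8^(1/0.15) = 2.8^6.667
ln(A₂/A₁) = ln 2.8 / 0.15 = 1.0296 / 0.15 = 6.8641
A₂/A₁ = e^6.8641 ≈ 957.3

957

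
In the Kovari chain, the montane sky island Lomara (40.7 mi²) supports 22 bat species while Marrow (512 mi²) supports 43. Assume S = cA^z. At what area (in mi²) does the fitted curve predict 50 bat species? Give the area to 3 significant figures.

z = ln(43/22) / ln(512/40.7) = 0.6702 / 2.5321 = 0.2647
c = 22 / 40.7^0.2647 = 22 / 2.667 = 8.249
A = (50/8.249)^(1/0.2647) ⇒ ln A = ln(6.061)/0.2647 = 6.8082
A = e^6.8082 ≈ 905.2 mi²

905 mi²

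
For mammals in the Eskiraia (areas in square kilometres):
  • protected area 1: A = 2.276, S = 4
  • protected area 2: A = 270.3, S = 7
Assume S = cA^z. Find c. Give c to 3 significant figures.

z = ln(S₂/S₁) / ln(A₂/A₁) = ln(7/4) / ln(270.3/2.276) = 0.5596 / 4.7771 = 0.1171
c = S₁ / A₁^z = 4 / 2.276^0.1171 = 4 / 1.101 = 3.633

3.63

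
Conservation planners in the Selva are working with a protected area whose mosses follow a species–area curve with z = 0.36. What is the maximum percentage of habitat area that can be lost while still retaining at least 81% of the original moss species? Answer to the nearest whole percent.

Need (A_new/A_old)^0.36 = 0.81, so A_new/A_old = 0.81^(1/0.36) = 0.81^2.778
ln(A_new/A_old) = ln 0.81 / 0.36 = -0.2107 / 0.36 = -0.5853
A_new/A_old = e^-0.5853 ≈ 0.5569
Fraction that can be lost = 1 − 0.5569 = 0.4431

44%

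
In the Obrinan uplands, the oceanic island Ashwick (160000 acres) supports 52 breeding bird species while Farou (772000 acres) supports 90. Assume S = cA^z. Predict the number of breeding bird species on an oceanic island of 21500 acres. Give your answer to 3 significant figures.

z = ln(90/52) / ln(772000/160000) = 0.5486 / 1.5738 = 0.3486
c = 52 / 160000^0.3486 = 52 / 65.15 = 0.7981
S₃ = 0.7981 × 21500^0.3486 = 0.7981 × 32.37 ≈ 25.83

25.8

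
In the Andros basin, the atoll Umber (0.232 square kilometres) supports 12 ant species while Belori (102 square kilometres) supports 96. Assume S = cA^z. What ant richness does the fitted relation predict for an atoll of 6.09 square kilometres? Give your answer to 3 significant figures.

36.6

z = ln(96/12) / ln(102/0.232) = 2.0794 / 6.0860 = 0.3417
c = 12 / 0.232^0.3417 = 12 / 0.607 = 19.77
S₃ = 19.77 × 6.09^0.3417 = 19.77 × 1.854 ≈ 36.65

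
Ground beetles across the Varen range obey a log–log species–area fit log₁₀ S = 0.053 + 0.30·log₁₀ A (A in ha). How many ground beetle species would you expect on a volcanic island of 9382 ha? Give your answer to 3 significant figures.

17.6

S = 1.13 × 9382^0.3 = 1.13 × 15.55 ≈ 17.57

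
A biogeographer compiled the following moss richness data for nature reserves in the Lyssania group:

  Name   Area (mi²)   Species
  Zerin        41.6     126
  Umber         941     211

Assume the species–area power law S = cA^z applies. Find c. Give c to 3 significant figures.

z = ln(S₂/S₁) / ln(A₂/A₁) = ln(211/126) / ln(941/41.6) = 0.5156 / 3.1188 = 0.1653
c = S₁ / A₁^z = 126 / 41.6^0.1653 = 126 / 1.852 = 68.03

68.0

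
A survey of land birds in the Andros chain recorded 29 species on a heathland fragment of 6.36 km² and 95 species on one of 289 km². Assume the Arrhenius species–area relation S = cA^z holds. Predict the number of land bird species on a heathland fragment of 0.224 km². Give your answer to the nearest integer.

z = ln(95/29) / ln(289/6.36) = 1.1866 / 3.8164 = 0.3109
c = 29 / 6.36^0.3109 = 29 / 1.777 = 16.32
S₃ = 16.32 × 0.224^0.3109 = 16.32 × 0.628 ≈ 10.25

10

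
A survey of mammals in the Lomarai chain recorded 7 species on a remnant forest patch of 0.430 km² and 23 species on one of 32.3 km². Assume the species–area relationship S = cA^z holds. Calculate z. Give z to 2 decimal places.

0.28

Taking logs: ln S = ln c + z ln A, so z = (ln S₂ − ln S₁)/(ln A₂ − ln A₁).
z = ln(23/7) / ln(32.3/0.43) = ln(3.286) / ln(75.12) = 1.1896 / 4.3190 = 0.2754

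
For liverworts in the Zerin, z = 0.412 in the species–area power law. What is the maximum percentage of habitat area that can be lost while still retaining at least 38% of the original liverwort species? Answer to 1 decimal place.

Need (A_new/A_old)^0.412 = 0.38, so A_new/A_old = 0.38^(1/0.412) = 0.38^2.427
ln(A_new/A_old) = ln 0.38 / 0.412 = -0.9676 / 0.412 = -2.3485
A_new/A_old = e^-2.3485 ≈ 0.09551
Fraction that can be lost = 1 − 0.09551 = 0.9045

90.4%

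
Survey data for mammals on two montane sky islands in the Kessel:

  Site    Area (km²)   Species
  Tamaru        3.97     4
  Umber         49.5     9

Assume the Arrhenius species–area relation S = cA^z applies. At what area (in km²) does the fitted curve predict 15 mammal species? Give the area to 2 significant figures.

240 km²

z = ln(9/4) / ln(49.5/3.97) = 0.8109 / 2.5232 = 0.3214
c = 4 / 3.97^0.3214 = 4 / 1.558 = 2.568
A = (15/2.568)^(1/0.3214) ⇒ ln A = ln(5.841)/0.3214 = 5.4914
A = e^5.4914 ≈ 242.6 km²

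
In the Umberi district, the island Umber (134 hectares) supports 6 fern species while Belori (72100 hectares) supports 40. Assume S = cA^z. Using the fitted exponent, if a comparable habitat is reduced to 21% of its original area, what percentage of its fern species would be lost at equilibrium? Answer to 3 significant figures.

37.6%

z = ln(40/6) / ln(72100/134) = 1.8971 / 6.2880 = 0.3017
S_new/S_old = (A_new/A_old)^z = 0.21^0.3017 = exp(0.3017 × -1.5606) = 0.6245
Fraction lost = 1 − 0.6245 = 0.3755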